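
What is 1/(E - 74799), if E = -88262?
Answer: -1/163061 ≈ -6.1327e-6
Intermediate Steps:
1/(E - 74799) = 1/(-88262 - 74799) = 1/(-163061) = -1/163061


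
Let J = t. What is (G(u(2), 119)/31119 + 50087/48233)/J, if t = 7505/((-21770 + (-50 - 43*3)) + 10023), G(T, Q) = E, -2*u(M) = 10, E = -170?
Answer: -18490759043018/11264725266135 ≈ -1.6415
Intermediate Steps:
u(M) = -5 (u(M) = -½*10 = -5)
G(T, Q) = -170
t = -7505/11926 (t = 7505/((-21770 + (-50 - 129)) + 10023) = 7505/((-21770 - 179) + 10023) = 7505/(-21949 + 10023) = 7505/(-11926) = 7505*(-1/11926) = -7505/11926 ≈ -0.62930)
J = -7505/11926 ≈ -0.62930
(G(u(2), 119)/31119 + 50087/48233)/J = (-170/31119 + 50087/48233)/(-7505/11926) = (-170*1/31119 + 50087*(1/48233))*(-11926/7505) = (-170/31119 + 50087/48233)*(-11926/7505) = (1550457743/1500962727)*(-11926/7505) = -18490759043018/11264725266135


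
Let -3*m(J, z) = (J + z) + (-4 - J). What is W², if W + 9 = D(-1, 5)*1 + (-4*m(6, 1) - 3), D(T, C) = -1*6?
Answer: 484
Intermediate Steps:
D(T, C) = -6
m(J, z) = 4/3 - z/3 (m(J, z) = -((J + z) + (-4 - J))/3 = -(-4 + z)/3 = 4/3 - z/3)
W = -22 (W = -9 + (-6*1 + (-4*(4/3 - ⅓*1) - 3)) = -9 + (-6 + (-4*(4/3 - ⅓) - 3)) = -9 + (-6 + (-4*1 - 3)) = -9 + (-6 + (-4 - 3)) = -9 + (-6 - 7) = -9 - 13 = -22)
W² = (-22)² = 484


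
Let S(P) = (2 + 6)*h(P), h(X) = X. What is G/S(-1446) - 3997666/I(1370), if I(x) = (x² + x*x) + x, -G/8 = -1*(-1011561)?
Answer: 632133815889/904995970 ≈ 698.49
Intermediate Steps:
G = -8092488 (G = -(-8)*(-1011561) = -8*1011561 = -8092488)
I(x) = x + 2*x² (I(x) = (x² + x²) + x = 2*x² + x = x + 2*x²)
S(P) = 8*P (S(P) = (2 + 6)*P = 8*P)
G/S(-1446) - 3997666/I(1370) = -8092488/(8*(-1446)) - 3997666*1/(1370*(1 + 2*1370)) = -8092488/(-11568) - 3997666*1/(1370*(1 + 2740)) = -8092488*(-1/11568) - 3997666/(1370*2741) = 337187/482 - 3997666/3755170 = 337187/482 - 3997666*1/3755170 = 337187/482 - 1998833/1877585 = 632133815889/904995970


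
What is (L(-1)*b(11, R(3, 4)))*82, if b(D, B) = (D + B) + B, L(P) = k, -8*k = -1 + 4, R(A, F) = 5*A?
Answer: -5043/4 ≈ -1260.8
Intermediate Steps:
k = -3/8 (k = -(-1 + 4)/8 = -1/8*3 = -3/8 ≈ -0.37500)
L(P) = -3/8
b(D, B) = D + 2*B (b(D, B) = (B + D) + B = D + 2*B)
(L(-1)*b(11, R(3, 4)))*82 = -3*(11 + 2*(5*3))/8*82 = -3*(11 + 2*15)/8*82 = -3*(11 + 30)/8*82 = -3/8*41*82 = -123/8*82 = -5043/4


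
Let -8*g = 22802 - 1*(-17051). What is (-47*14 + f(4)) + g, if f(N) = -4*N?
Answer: -45245/8 ≈ -5655.6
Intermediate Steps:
g = -39853/8 (g = -(22802 - 1*(-17051))/8 = -(22802 + 17051)/8 = -1/8*39853 = -39853/8 ≈ -4981.6)
(-47*14 + f(4)) + g = (-47*14 - 4*4) - 39853/8 = (-658 - 16) - 39853/8 = -674 - 39853/8 = -45245/8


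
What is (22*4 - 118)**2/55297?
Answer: 900/55297 ≈ 0.016276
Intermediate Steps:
(22*4 - 118)**2/55297 = (88 - 118)**2*(1/55297) = (-30)**2*(1/55297) = 900*(1/55297) = 900/55297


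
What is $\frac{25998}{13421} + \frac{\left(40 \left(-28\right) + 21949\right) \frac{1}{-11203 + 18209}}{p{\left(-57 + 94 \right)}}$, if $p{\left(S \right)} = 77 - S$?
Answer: $\frac{7565225529}{3761101040} \approx 2.0114$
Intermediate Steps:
$\frac{25998}{13421} + \frac{\left(40 \left(-28\right) + 21949\right) \frac{1}{-11203 + 18209}}{p{\left(-57 + 94 \right)}} = \frac{25998}{13421} + \frac{\left(40 \left(-28\right) + 21949\right) \frac{1}{-11203 + 18209}}{77 - \left(-57 + 94\right)} = 25998 \cdot \frac{1}{13421} + \frac{\left(-1120 + 21949\right) \frac{1}{7006}}{77 - 37} = \frac{25998}{13421} + \frac{20829 \cdot \frac{1}{7006}}{77 - 37} = \frac{25998}{13421} + \frac{20829}{7006 \cdot 40} = \frac{25998}{13421} + \frac{20829}{7006} \cdot \frac{1}{40} = \frac{25998}{13421} + \frac{20829}{280240} = \frac{7565225529}{3761101040}$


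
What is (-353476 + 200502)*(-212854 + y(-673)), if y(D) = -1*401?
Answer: 32622470370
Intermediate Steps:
y(D) = -401
(-353476 + 200502)*(-212854 + y(-673)) = (-353476 + 200502)*(-212854 - 401) = -152974*(-213255) = 32622470370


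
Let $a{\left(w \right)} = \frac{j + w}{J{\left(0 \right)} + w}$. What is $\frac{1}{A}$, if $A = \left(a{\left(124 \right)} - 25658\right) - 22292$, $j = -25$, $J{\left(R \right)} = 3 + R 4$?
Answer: $- \frac{127}{6089551} \approx -2.0855 \cdot 10^{-5}$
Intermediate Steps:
$J{\left(R \right)} = 3 + 4 R$
$a{\left(w \right)} = \frac{-25 + w}{3 + w}$ ($a{\left(w \right)} = \frac{-25 + w}{\left(3 + 4 \cdot 0\right) + w} = \frac{-25 + w}{\left(3 + 0\right) + w} = \frac{-25 + w}{3 + w}$)
$A = - \frac{6089551}{127}$ ($A = \left(\frac{-25 + 124}{3 + 124} - 25658\right) - 22292 = \left(\frac{1}{127} \cdot 99 - 25658\right) - 22292 = \left(\frac{99}{127} - 25658\right) - 22292 = - \frac{3258467}{127} - 22292 = - \frac{6089551}{127} \approx -47949.0$)
$\frac{1}{A} = \frac{1}{- \frac{6089551}{127}} = - \frac{127}{6089551}$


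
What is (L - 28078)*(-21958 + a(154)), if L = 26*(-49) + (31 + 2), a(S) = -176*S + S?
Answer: 1433933652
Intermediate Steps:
a(S) = -175*S
L = -1241 (L = -1274 + 33 = -1241)
(L - 28078)*(-21958 + a(154)) = (-1241 - 28078)*(-21958 - 175*154) = -29319*(-21958 - 26950) = -29319*(-48908) = 1433933652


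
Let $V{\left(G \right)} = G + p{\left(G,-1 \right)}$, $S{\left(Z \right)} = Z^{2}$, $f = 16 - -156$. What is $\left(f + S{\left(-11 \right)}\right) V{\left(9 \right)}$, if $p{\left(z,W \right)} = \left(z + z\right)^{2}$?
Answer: $97569$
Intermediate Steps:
$f = 172$ ($f = 16 + 156 = 172$)
$p{\left(z,W \right)} = 4 z^{2}$ ($p{\left(z,W \right)} = \left(2 z\right)^{2} = 4 z^{2}$)
$V{\left(G \right)} = G + 4 G^{2}$
$\left(f + S{\left(-11 \right)}\right) V{\left(9 \right)} = \left(172 + \left(-11\right)^{2}\right) 9 \left(1 + 4 \cdot 9\right) = \left(172 + 121\right) 9 \left(1 + 36\right) = 293 \cdot 9 \cdot 37 = 293 \cdot 333 = 97569$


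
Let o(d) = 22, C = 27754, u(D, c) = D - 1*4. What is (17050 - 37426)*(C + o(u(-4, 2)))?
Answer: -565963776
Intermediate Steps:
u(D, c) = -4 + D (u(D, c) = D - 4 = -4 + D)
(17050 - 37426)*(C + o(u(-4, 2))) = (17050 - 37426)*(27754 + 22) = -20376*27776 = -565963776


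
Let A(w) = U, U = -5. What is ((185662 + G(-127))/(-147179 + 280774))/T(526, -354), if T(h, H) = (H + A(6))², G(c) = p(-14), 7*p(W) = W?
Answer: 37132/3443571439 ≈ 1.0783e-5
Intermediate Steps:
A(w) = -5
p(W) = W/7
G(c) = -2 (G(c) = (⅐)*(-14) = -2)
T(h, H) = (-5 + H)² (T(h, H) = (H - 5)² = (-5 + H)²)
((185662 + G(-127))/(-147179 + 280774))/T(526, -354) = ((185662 - 2)/(-147179 + 280774))/((-5 - 354)²) = (185660/133595)/((-359)²) = (185660*(1/133595))/128881 = (37132/26719)*(1/128881) = 37132/3443571439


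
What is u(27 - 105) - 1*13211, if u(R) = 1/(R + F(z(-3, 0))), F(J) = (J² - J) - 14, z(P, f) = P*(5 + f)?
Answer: -1955227/148 ≈ -13211.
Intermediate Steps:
F(J) = -14 + J² - J
u(R) = 1/(226 + R) (u(R) = 1/(R + (-14 + (-3*(5 + 0))² - (-3)*(5 + 0))) = 1/(R + (-14 + (-3*5)² - (-3)*5)) = 1/(R + (-14 + (-15)² - 1*(-15))) = 1/(R + (-14 + 225 + 15)) = 1/(R + 226) = 1/(226 + R))
u(27 - 105) - 1*13211 = 1/(226 + (27 - 105)) - 1*13211 = 1/(226 - 78) - 13211 = 1/148 - 13211 = -1955227/148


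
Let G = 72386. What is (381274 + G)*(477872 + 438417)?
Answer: 415683667740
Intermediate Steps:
(381274 + G)*(477872 + 438417) = (381274 + 72386)*(477872 + 438417) = 453660*916289 = 415683667740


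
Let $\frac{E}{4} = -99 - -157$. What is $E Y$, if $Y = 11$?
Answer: $2552$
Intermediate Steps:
$E = 232$ ($E = 4 \left(-99 - -157\right) = 4 \left(-99 + 157\right) = 4 \cdot 58 = 232$)
$E Y = 232 \cdot 11 = 2552$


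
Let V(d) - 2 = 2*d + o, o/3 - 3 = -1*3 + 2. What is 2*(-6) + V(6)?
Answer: 8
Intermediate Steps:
o = 6 (o = 9 + 3*(-1*3 + 2) = 9 + 3*(-3 + 2) = 9 + 3*(-1) = 9 - 3 = 6)
V(d) = 8 + 2*d (V(d) = 2 + (2*d + 6) = 2 + (6 + 2*d) = 8 + 2*d)
2*(-6) + V(6) = 2*(-6) + (8 + 2*6) = -12 + (8 + 12) = -12 + 20 = 8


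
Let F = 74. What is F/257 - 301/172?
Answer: -1503/1028 ≈ -1.4621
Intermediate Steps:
F/257 - 301/172 = 74/257 - 301/172 = 74*(1/257) - 301*1/172 = 74/257 - 7/4 = -1503/1028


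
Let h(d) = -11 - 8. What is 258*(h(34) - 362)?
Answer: -98298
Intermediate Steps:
h(d) = -19
258*(h(34) - 362) = 258*(-19 - 362) = 258*(-381) = -98298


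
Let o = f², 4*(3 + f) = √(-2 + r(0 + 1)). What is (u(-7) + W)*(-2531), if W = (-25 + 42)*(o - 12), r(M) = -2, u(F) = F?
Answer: 630219/4 + 129081*I ≈ 1.5755e+5 + 1.2908e+5*I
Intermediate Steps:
f = -3 + I/2 (f = -3 + √(-2 - 2)/4 = -3 + √(-4)/4 = -3 + (2*I)/4 = -3 + I/2 ≈ -3.0 + 0.5*I)
o = (-3 + I/2)² ≈ 8.75 - 3.0*I
W = -204 + 17*(6 - I)²/4 (W = (-25 + 42)*((6 - I)²/4 - 12) = 17*(-12 + (6 - I)²/4) = -204 + 17*(6 - I)²/4 ≈ -55.25 - 51.0*I)
(u(-7) + W)*(-2531) = (-7 + (-221/4 - 51*I))*(-2531) = (-249/4 - 51*I)*(-2531) = 630219/4 + 129081*I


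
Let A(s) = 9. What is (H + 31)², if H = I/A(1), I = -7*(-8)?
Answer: 112225/81 ≈ 1385.5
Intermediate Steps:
I = 56
H = 56/9 ≈ 6.2222
(H + 31)² = (56/9 + 31)² = (335/9)² = 112225/81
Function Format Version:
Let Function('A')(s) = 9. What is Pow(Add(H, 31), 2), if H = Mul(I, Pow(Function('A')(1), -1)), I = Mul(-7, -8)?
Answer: Rational(112225, 81) ≈ 1385.5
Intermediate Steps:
I = 56
H = Rational(56, 9) (H = Mul(56, Pow(9, -1)) = Mul(56, Rational(1, 9)) = Rational(56, 9) ≈ 6.2222)
Pow(Add(H, 31), 2) = Pow(Add(Rational(56, 9), 31), 2) = Pow(Rational(335, 9), 2) = Rational(112225, 81)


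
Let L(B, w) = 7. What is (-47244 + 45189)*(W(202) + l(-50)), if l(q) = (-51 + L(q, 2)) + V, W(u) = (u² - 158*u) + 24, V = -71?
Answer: -18077835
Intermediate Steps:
W(u) = 24 + u² - 158*u
l(q) = -115 (l(q) = (-51 + 7) - 71 = -44 - 71 = -115)
(-47244 + 45189)*(W(202) + l(-50)) = (-47244 + 45189)*((24 + 202² - 158*202) - 115) = -2055*((24 + 40804 - 31916) - 115) = -2055*(8912 - 115) = -2055*8797 = -18077835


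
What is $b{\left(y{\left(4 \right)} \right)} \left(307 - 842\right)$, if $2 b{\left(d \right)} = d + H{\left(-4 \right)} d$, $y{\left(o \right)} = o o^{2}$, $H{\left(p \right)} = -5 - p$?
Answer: $0$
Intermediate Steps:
$y{\left(o \right)} = o^{3}$
$b{\left(d \right)} = 0$ ($b{\left(d \right)} = \frac{d + \left(-5 - -4\right) d}{2} = \frac{d + \left(-5 + 4\right) d}{2} = \frac{d - d}{2} = \frac{1}{2} \cdot 0 = 0$)
$b{\left(y{\left(4 \right)} \right)} \left(307 - 842\right) = 0 \left(307 - 842\right) = 0 \left(-535\right) = 0$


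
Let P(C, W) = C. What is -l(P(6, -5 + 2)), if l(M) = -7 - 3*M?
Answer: 25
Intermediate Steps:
-l(P(6, -5 + 2)) = -(-7 - 3*6) = -(-7 - 18) = -1*(-25) = 25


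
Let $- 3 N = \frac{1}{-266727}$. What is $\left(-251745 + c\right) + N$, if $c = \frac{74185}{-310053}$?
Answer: $- \frac{20819207058685739}{82699506531} \approx -2.5175 \cdot 10^{5}$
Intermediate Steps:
$c = - \frac{74185}{310053}$ ($c = 74185 \left(- \frac{1}{310053}\right) = - \frac{74185}{310053} \approx -0.23927$)
$N = \frac{1}{800181}$ ($N = - \frac{1}{3 \left(-266727\right)} = \left(- \frac{1}{3}\right) \left(- \frac{1}{266727}\right) = \frac{1}{800181} \approx 1.2497 \cdot 10^{-6}$)
$\left(-251745 + c\right) + N = \left(-251745 - \frac{74185}{310053}\right) + \frac{1}{800181} = - \frac{78054366670}{310053} + \frac{1}{800181} = - \frac{20819207058685739}{82699506531}$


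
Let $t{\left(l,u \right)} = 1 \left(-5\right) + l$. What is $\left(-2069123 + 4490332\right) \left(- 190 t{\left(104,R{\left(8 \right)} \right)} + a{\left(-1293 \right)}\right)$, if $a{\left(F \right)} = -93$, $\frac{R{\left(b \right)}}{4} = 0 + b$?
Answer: $-45768113727$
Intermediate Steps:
$R{\left(b \right)} = 4 b$ ($R{\left(b \right)} = 4 \left(0 + b\right) = 4 b$)
$t{\left(l,u \right)} = -5 + l$
$\left(-2069123 + 4490332\right) \left(- 190 t{\left(104,R{\left(8 \right)} \right)} + a{\left(-1293 \right)}\right) = \left(-2069123 + 4490332\right) \left(- 190 \left(-5 + 104\right) - 93\right) = 2421209 \left(\left(-190\right) 99 - 93\right) = 2421209 \left(-18810 - 93\right) = 2421209 \left(-18903\right) = -45768113727$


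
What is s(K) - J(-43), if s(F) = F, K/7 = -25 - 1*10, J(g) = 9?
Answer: -254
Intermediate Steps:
K = -245 (K = 7*(-25 - 1*10) = 7*(-25 - 10) = 7*(-35) = -245)
s(K) - J(-43) = -245 - 1*9 = -245 - 9 = -254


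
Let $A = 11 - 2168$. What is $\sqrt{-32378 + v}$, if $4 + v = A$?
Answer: $i \sqrt{34539} \approx 185.85 i$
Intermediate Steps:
$A = -2157$
$v = -2161$ ($v = -4 - 2157 = -2161$)
$\sqrt{-32378 + v} = \sqrt{-32378 - 2161} = \sqrt{-34539} = i \sqrt{34539}$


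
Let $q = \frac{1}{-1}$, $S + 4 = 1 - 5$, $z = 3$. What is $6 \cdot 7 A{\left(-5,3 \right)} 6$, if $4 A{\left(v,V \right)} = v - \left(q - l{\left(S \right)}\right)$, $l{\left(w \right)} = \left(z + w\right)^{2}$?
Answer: $1323$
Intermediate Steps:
$S = -8$ ($S = -4 + \left(1 - 5\right) = -4 - 4 = -8$)
$l{\left(w \right)} = \left(3 + w\right)^{2}$
$q = -1$
$A{\left(v,V \right)} = \frac{13}{2} + \frac{v}{4}$ ($A{\left(v,V \right)} = \frac{v - \left(-1 - \left(3 - 8\right)^{2}\right)}{4} = \frac{v + \left(\left(-5\right)^{2} + 1\right)}{4} = \frac{v + \left(25 + 1\right)}{4} = \frac{v + 26}{4} = \frac{26 + v}{4} = \frac{13}{2} + \frac{v}{4}$)
$6 \cdot 7 A{\left(-5,3 \right)} 6 = 6 \cdot 7 \left(\frac{13}{2} + \frac{1}{4} \left(-5\right)\right) 6 = 42 \left(\frac{13}{2} - \frac{5}{4}\right) 6 = 42 \cdot \frac{21}{4} \cdot 6 = 42 \cdot \frac{63}{2} = 1323$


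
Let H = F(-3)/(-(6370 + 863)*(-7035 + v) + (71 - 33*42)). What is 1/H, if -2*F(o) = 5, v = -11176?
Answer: -263437696/5 ≈ -5.2688e+7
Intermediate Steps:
F(o) = -5/2 (F(o) = -½*5 = -5/2)
H = -5/263437696 (H = -5/2/(-(6370 + 863)*(-7035 - 11176) + (71 - 33*42)) = -5/2/(-7233*(-18211) + (71 - 1386)) = -5/2/(-1*(-131720163) - 1315) = -5/2/(131720163 - 1315) = -5/2/131718848 = (1/131718848)*(-5/2) = -5/263437696 ≈ -1.8980e-8)
1/H = 1/(-5/263437696) = -263437696/5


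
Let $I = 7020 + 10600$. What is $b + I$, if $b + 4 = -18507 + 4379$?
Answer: $3488$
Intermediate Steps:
$I = 17620$
$b = -14132$ ($b = -4 + \left(-18507 + 4379\right) = -4 - 14128 = -14132$)
$b + I = -14132 + 17620 = 3488$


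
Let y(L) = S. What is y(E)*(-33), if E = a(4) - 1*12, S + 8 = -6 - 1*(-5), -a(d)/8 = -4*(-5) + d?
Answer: 297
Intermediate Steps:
a(d) = -160 - 8*d (a(d) = -8*(-4*(-5) + d) = -8*(20 + d) = -160 - 8*d)
S = -9 (S = -8 + (-6 - 1*(-5)) = -8 + (-6 + 5) = -8 - 1 = -9)
E = -204 (E = (-160 - 8*4) - 1*12 = (-160 - 32) - 12 = -192 - 12 = -204)
y(L) = -9
y(E)*(-33) = -9*(-33) = 297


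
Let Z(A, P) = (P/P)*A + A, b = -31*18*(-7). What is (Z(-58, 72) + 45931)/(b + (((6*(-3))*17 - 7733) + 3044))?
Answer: -4165/99 ≈ -42.071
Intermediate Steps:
b = 3906 (b = -558*(-7) = 3906)
Z(A, P) = 2*A (Z(A, P) = 1*A + A = A + A = 2*A)
(Z(-58, 72) + 45931)/(b + (((6*(-3))*17 - 7733) + 3044)) = (2*(-58) + 45931)/(3906 + (((6*(-3))*17 - 7733) + 3044)) = (-116 + 45931)/(3906 + ((-18*17 - 7733) + 3044)) = 45815/(3906 + ((-306 - 7733) + 3044)) = 45815/(3906 + (-8039 + 3044)) = 45815/(3906 - 4995) = 45815/(-1089) = 45815*(-1/1089) = -4165/99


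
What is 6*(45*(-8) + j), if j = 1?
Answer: -2154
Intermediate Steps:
6*(45*(-8) + j) = 6*(45*(-8) + 1) = 6*(-360 + 1) = 6*(-359) = -2154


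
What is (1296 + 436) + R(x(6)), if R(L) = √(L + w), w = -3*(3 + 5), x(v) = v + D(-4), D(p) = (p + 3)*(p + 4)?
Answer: 1732 + 3*I*√2 ≈ 1732.0 + 4.2426*I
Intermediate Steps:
D(p) = (3 + p)*(4 + p)
x(v) = v (x(v) = v + (12 + (-4)² + 7*(-4)) = v + (12 + 16 - 28) = v + 0 = v)
w = -24 (w = -3*8 = -24)
R(L) = √(-24 + L) (R(L) = √(L - 24) = √(-24 + L))
(1296 + 436) + R(x(6)) = (1296 + 436) + √(-24 + 6) = 1732 + √(-18) = 1732 + 3*I*√2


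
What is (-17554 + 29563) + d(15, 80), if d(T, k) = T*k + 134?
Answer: 13343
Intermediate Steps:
d(T, k) = 134 + T*k
(-17554 + 29563) + d(15, 80) = (-17554 + 29563) + (134 + 15*80) = 12009 + (134 + 1200) = 12009 + 1334 = 13343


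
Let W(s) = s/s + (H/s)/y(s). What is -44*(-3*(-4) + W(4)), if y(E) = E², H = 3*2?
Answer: -4609/8 ≈ -576.13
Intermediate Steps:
H = 6
W(s) = 1 + 6/s³ (W(s) = s/s + (6/s)/(s²) = 1 + (6/s)/s² = 1 + 6/s³)
-44*(-3*(-4) + W(4)) = -44*(-3*(-4) + (1 + 6/4³)) = -44*(12 + (1 + 6*(1/64))) = -44*(12 + (1 + 3/32)) = -44*(12 + 35/32) = -44*419/32 = -4609/8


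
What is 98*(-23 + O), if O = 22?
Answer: -98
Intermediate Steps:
98*(-23 + O) = 98*(-23 + 22) = 98*(-1) = -98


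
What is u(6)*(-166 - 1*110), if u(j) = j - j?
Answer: 0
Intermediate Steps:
u(j) = 0
u(6)*(-166 - 1*110) = 0*(-166 - 1*110) = 0*(-166 - 110) = 0*(-276) = 0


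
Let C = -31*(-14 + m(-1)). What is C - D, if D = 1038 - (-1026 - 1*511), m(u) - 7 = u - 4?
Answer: -2203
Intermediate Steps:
m(u) = 3 + u (m(u) = 7 + (u - 4) = 7 + (-4 + u) = 3 + u)
D = 2575 (D = 1038 - (-1026 - 511) = 1038 - 1*(-1537) = 1038 + 1537 = 2575)
C = 372 (C = -31*(-14 + (3 - 1)) = -31*(-14 + 2) = -31*(-12) = 372)
C - D = 372 - 1*2575 = 372 - 2575 = -2203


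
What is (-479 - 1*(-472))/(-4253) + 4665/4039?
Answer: 19868518/17177867 ≈ 1.1566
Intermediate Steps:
(-479 - 1*(-472))/(-4253) + 4665/4039 = (-479 + 472)*(-1/4253) + 4665*(1/4039) = -7*(-1/4253) + 4665/4039 = 7/4253 + 4665/4039 = 19868518/17177867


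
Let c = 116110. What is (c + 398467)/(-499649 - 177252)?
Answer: -514577/676901 ≈ -0.76020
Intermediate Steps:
(c + 398467)/(-499649 - 177252) = (116110 + 398467)/(-499649 - 177252) = 514577/(-676901) = 514577*(-1/676901) = -514577/676901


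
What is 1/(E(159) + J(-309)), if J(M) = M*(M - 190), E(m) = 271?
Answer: 1/154462 ≈ 6.4741e-6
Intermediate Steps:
J(M) = M*(-190 + M)
1/(E(159) + J(-309)) = 1/(271 - 309*(-190 - 309)) = 1/(271 - 309*(-499)) = 1/(271 + 154191) = 1/154462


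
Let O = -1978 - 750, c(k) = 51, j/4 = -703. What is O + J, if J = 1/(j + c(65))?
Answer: -7532009/2761 ≈ -2728.0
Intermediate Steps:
j = -2812 (j = 4*(-703) = -2812)
O = -2728
J = -1/2761 (J = 1/(-2812 + 51) = 1/(-2761) = -1/2761 ≈ -0.00036219)
O + J = -2728 - 1/2761 = -7532009/2761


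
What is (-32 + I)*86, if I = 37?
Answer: 430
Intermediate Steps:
(-32 + I)*86 = (-32 + 37)*86 = 5*86 = 430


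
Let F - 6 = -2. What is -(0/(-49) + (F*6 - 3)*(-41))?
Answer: 861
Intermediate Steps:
F = 4 (F = 6 - 2 = 4)
-(0/(-49) + (F*6 - 3)*(-41)) = -(0/(-49) + (4*6 - 3)*(-41)) = -(0*(-1/49) + (24 - 3)*(-41)) = -(0 + 21*(-41)) = -(0 - 861) = -1*(-861) = 861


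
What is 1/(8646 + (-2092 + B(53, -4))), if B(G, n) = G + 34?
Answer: 1/6641 ≈ 0.00015058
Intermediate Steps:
B(G, n) = 34 + G
1/(8646 + (-2092 + B(53, -4))) = 1/(8646 + (-2092 + (34 + 53))) = 1/(8646 + (-2092 + 87)) = 1/(8646 - 2005) = 1/6641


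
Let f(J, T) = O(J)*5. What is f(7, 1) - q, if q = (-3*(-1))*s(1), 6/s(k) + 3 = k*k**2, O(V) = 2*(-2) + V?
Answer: 24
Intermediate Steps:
O(V) = -4 + V
f(J, T) = -20 + 5*J (f(J, T) = (-4 + J)*5 = -20 + 5*J)
s(k) = 6/(-3 + k**3) (s(k) = 6/(-3 + k*k**2) = 6/(-3 + k**3))
q = -9 (q = (-3*(-1))*(6/(-3 + 1**3)) = 3*(6/(-3 + 1)) = 3*(6/(-2)) = 3*(6*(-1/2)) = 3*(-3) = -9)
f(7, 1) - q = (-20 + 5*7) - 1*(-9) = (-20 + 35) + 9 = 15 + 9 = 24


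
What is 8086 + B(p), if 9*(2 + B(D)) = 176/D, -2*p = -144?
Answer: 654826/81 ≈ 8084.3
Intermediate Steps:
p = 72 (p = -1/2*(-144) = 72)
B(D) = -2 + 176/(9*D) (B(D) = -2 + (176/D)/9 = -2 + 176/(9*D))
8086 + B(p) = 8086 + (-2 + (176/9)/72) = 8086 + (-2 + (176/9)*(1/72)) = 8086 + (-2 + 22/81) = 8086 - 140/81 = 654826/81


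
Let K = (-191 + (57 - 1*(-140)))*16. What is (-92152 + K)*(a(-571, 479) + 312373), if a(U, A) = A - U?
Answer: -28852467688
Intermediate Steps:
K = 96 (K = (-191 + (57 + 140))*16 = (-191 + 197)*16 = 6*16 = 96)
(-92152 + K)*(a(-571, 479) + 312373) = (-92152 + 96)*((479 - 1*(-571)) + 312373) = -92056*((479 + 571) + 312373) = -92056*(1050 + 312373) = -92056*313423 = -28852467688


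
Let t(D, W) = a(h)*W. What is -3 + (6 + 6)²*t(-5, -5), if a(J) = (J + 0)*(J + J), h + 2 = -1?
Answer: -12963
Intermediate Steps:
h = -3 (h = -2 - 1 = -3)
a(J) = 2*J² (a(J) = J*(2*J) = 2*J²)
t(D, W) = 18*W (t(D, W) = (2*(-3)²)*W = (2*9)*W = 18*W)
-3 + (6 + 6)²*t(-5, -5) = -3 + (6 + 6)²*(18*(-5)) = -3 + 12²*(-90) = -3 + 144*(-90) = -3 - 12960 = -12963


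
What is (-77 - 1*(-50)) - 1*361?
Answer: -388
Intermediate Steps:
(-77 - 1*(-50)) - 1*361 = (-77 + 50) - 361 = -27 - 361 = -388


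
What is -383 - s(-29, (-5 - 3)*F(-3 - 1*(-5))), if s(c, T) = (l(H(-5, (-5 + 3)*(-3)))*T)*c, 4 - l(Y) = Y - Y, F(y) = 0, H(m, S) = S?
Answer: -383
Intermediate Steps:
l(Y) = 4 (l(Y) = 4 - (Y - Y) = 4 - 1*0 = 4 + 0 = 4)
s(c, T) = 4*T*c (s(c, T) = (4*T)*c = 4*T*c)
-383 - s(-29, (-5 - 3)*F(-3 - 1*(-5))) = -383 - 4*(-5 - 3)*0*(-29) = -383 - 4*(-8*0)*(-29) = -383 - 4*0*(-29) = -383 - 1*0 = -383 + 0 = -383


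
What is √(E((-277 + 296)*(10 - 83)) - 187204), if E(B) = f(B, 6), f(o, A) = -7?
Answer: I*√187211 ≈ 432.68*I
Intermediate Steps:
E(B) = -7
√(E((-277 + 296)*(10 - 83)) - 187204) = √(-7 - 187204) = √(-187211) = I*√187211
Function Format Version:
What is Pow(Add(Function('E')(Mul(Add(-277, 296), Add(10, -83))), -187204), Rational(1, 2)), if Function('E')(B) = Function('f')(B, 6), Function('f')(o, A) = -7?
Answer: Mul(I, Pow(187211, Rational(1, 2))) ≈ Mul(432.68, I)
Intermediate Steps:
Function('E')(B) = -7
Pow(Add(Function('E')(Mul(Add(-277, 296), Add(10, -83))), -187204), Rational(1, 2)) = Pow(Add(-7, -187204), Rational(1, 2)) = Pow(-187211, Rational(1, 2)) = Mul(I, Pow(187211, Rational(1, 2)))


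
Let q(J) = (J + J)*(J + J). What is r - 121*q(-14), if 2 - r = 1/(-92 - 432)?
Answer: -49707687/524 ≈ -94862.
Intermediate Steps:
r = 1049/524 (r = 2 - 1/(-92 - 432) = 2 - 1/(-524) = 2 - 1*(-1/524) = 2 + 1/524 = 1049/524 ≈ 2.0019)
q(J) = 4*J**2 (q(J) = (2*J)*(2*J) = 4*J**2)
r - 121*q(-14) = 1049/524 - 484*(-14)**2 = 1049/524 - 484*196 = 1049/524 - 121*784 = 1049/524 - 94864 = -49707687/524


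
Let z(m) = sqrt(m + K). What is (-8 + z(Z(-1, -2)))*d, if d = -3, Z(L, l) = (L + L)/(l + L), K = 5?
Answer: 24 - sqrt(51) ≈ 16.859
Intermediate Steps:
Z(L, l) = 2*L/(L + l) (Z(L, l) = (2*L)/(L + l) = 2*L/(L + l))
z(m) = sqrt(5 + m) (z(m) = sqrt(m + 5) = sqrt(5 + m))
(-8 + z(Z(-1, -2)))*d = (-8 + sqrt(5 + 2*(-1)/(-1 - 2)))*(-3) = (-8 + sqrt(5 + 2*(-1)/(-3)))*(-3) = (-8 + sqrt(5 + 2*(-1)*(-1/3)))*(-3) = (-8 + sqrt(5 + 2/3))*(-3) = (-8 + sqrt(17/3))*(-3) = (-8 + sqrt(51)/3)*(-3) = 24 - sqrt(51)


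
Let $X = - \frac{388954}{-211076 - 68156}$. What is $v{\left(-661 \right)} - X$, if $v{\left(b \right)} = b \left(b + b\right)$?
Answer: $\frac{122002130195}{139616} \approx 8.7384 \cdot 10^{5}$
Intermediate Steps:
$v{\left(b \right)} = 2 b^{2}$ ($v{\left(b \right)} = b 2 b = 2 b^{2}$)
$X = \frac{194477}{139616}$ ($X = - \frac{388954}{-279232} = \left(-388954\right) \left(- \frac{1}{279232}\right) = \frac{194477}{139616} \approx 1.3929$)
$v{\left(-661 \right)} - X = 2 \left(-661\right)^{2} - \frac{194477}{139616} = 2 \cdot 436921 - \frac{194477}{139616} = 873842 - \frac{194477}{139616} = \frac{122002130195}{139616}$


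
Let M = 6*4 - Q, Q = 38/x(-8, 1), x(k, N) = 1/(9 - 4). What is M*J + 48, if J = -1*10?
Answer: 1708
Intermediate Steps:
J = -10
x(k, N) = ⅕ (x(k, N) = 1/5 = ⅕)
Q = 190 (Q = 38/(⅕) = 38*5 = 190)
M = -166 (M = 6*4 - 1*190 = 24 - 190 = -166)
M*J + 48 = -166*(-10) + 48 = 1660 + 48 = 1708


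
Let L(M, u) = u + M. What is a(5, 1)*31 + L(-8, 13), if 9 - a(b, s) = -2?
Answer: 346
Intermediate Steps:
a(b, s) = 11 (a(b, s) = 9 - 1*(-2) = 9 + 2 = 11)
L(M, u) = M + u
a(5, 1)*31 + L(-8, 13) = 11*31 + (-8 + 13) = 341 + 5 = 346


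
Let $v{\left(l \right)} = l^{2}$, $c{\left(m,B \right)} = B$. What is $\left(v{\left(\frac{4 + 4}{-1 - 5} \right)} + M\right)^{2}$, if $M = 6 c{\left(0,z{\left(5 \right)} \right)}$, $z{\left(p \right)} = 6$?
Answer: $\frac{115600}{81} \approx 1427.2$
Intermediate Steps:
$M = 36$ ($M = 6 \cdot 6 = 36$)
$\left(v{\left(\frac{4 + 4}{-1 - 5} \right)} + M\right)^{2} = \left(\left(\frac{4 + 4}{-1 - 5}\right)^{2} + 36\right)^{2} = \left(\left(\frac{8}{-6}\right)^{2} + 36\right)^{2} = \left(\left(8 \left(- \frac{1}{6}\right)\right)^{2} + 36\right)^{2} = \left(\left(- \frac{4}{3}\right)^{2} + 36\right)^{2} = \left(\frac{16}{9} + 36\right)^{2} = \left(\frac{340}{9}\right)^{2} = \frac{115600}{81}$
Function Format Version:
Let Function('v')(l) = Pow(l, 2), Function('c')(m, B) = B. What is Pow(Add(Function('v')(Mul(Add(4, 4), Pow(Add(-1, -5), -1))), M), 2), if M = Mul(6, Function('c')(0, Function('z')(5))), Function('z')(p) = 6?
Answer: Rational(115600, 81) ≈ 1427.2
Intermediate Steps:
M = 36 (M = Mul(6, 6) = 36)
Pow(Add(Function('v')(Mul(Add(4, 4), Pow(Add(-1, -5), -1))), M), 2) = Pow(Add(Pow(Mul(Add(4, 4), Pow(Add(-1, -5), -1)), 2), 36), 2) = Pow(Add(Pow(Mul(8, Pow(-6, -1)), 2), 36), 2) = Pow(Add(Pow(Mul(8, Rational(-1, 6)), 2), 36), 2) = Pow(Add(Pow(Rational(-4, 3), 2), 36), 2) = Pow(Add(Rational(16, 9), 36), 2) = Pow(Rational(340, 9), 2) = Rational(115600, 81)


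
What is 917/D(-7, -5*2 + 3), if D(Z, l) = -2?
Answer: -917/2 ≈ -458.50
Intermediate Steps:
917/D(-7, -5*2 + 3) = 917/(-2) = 917*(-½) = -917/2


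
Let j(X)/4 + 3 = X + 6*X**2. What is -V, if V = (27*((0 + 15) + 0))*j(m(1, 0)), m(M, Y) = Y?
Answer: 4860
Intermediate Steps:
j(X) = -12 + 4*X + 24*X**2 (j(X) = -12 + 4*(X + 6*X**2) = -12 + (4*X + 24*X**2) = -12 + 4*X + 24*X**2)
V = -4860 (V = (27*((0 + 15) + 0))*(-12 + 4*0 + 24*0**2) = (27*(15 + 0))*(-12 + 0 + 24*0) = (27*15)*(-12 + 0 + 0) = 405*(-12) = -4860)
-V = -1*(-4860) = 4860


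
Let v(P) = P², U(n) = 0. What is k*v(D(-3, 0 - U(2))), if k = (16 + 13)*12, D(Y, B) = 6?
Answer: 12528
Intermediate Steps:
k = 348 (k = 29*12 = 348)
k*v(D(-3, 0 - U(2))) = 348*6² = 348*36 = 12528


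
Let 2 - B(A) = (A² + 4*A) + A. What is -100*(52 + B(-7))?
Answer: -4000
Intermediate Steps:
B(A) = 2 - A² - 5*A (B(A) = 2 - ((A² + 4*A) + A) = 2 - (A² + 5*A) = 2 + (-A² - 5*A) = 2 - A² - 5*A)
-100*(52 + B(-7)) = -100*(52 + (2 - 1*(-7)² - 5*(-7))) = -100*(52 + (2 - 1*49 + 35)) = -100*(52 + (2 - 49 + 35)) = -100*(52 - 12) = -100*40 = -4000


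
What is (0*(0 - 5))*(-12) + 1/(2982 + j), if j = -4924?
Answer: -1/1942 ≈ -0.00051493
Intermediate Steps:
(0*(0 - 5))*(-12) + 1/(2982 + j) = (0*(0 - 5))*(-12) + 1/(2982 - 4924) = (0*(-5))*(-12) + 1/(-1942) = 0*(-12) - 1/1942 = 0 - 1/1942 = -1/1942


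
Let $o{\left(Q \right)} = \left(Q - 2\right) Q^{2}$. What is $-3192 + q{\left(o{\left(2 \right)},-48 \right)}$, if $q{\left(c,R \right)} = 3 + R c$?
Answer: $-3189$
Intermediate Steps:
$o{\left(Q \right)} = Q^{2} \left(-2 + Q\right)$ ($o{\left(Q \right)} = \left(Q - 2\right) Q^{2} = \left(-2 + Q\right) Q^{2} = Q^{2} \left(-2 + Q\right)$)
$-3192 + q{\left(o{\left(2 \right)},-48 \right)} = -3192 + \left(3 - 48 \cdot 2^{2} \left(-2 + 2\right)\right) = -3192 + \left(3 - 48 \cdot 4 \cdot 0\right) = -3192 + \left(3 - 0\right) = -3192 + \left(3 + 0\right) = -3192 + 3 = -3189$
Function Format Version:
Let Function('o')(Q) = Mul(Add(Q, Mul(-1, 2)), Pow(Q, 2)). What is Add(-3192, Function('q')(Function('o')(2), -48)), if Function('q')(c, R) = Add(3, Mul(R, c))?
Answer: -3189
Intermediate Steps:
Function('o')(Q) = Mul(Pow(Q, 2), Add(-2, Q)) (Function('o')(Q) = Mul(Add(Q, -2), Pow(Q, 2)) = Mul(Add(-2, Q), Pow(Q, 2)) = Mul(Pow(Q, 2), Add(-2, Q)))
Add(-3192, Function('q')(Function('o')(2), -48)) = Add(-3192, Add(3, Mul(-48, Mul(Pow(2, 2), Add(-2, 2))))) = Add(-3192, Add(3, Mul(-48, Mul(4, 0)))) = Add(-3192, Add(3, Mul(-48, 0))) = Add(-3192, Add(3, 0)) = Add(-3192, 3) = -3189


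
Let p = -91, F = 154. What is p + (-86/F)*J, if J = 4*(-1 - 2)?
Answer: -6491/77 ≈ -84.299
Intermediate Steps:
J = -12 (J = 4*(-3) = -12)
p + (-86/F)*J = -91 - 86/154*(-12) = -91 - 86*1/154*(-12) = -91 - 43/77*(-12) = -91 + 516/77 = -6491/77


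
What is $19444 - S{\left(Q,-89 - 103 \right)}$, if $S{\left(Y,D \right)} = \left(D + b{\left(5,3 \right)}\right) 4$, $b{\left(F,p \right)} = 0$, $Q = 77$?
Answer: $20212$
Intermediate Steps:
$S{\left(Y,D \right)} = 4 D$ ($S{\left(Y,D \right)} = \left(D + 0\right) 4 = D 4 = 4 D$)
$19444 - S{\left(Q,-89 - 103 \right)} = 19444 - 4 \left(-89 - 103\right) = 19444 - 4 \left(-192\right) = 19444 - -768 = 19444 + 768 = 20212$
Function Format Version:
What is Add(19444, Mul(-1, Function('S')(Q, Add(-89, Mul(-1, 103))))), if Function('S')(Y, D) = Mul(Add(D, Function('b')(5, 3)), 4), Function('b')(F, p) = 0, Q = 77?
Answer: 20212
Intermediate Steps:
Function('S')(Y, D) = Mul(4, D) (Function('S')(Y, D) = Mul(Add(D, 0), 4) = Mul(D, 4) = Mul(4, D))
Add(19444, Mul(-1, Function('S')(Q, Add(-89, Mul(-1, 103))))) = Add(19444, Mul(-1, Mul(4, Add(-89, Mul(-1, 103))))) = Add(19444, Mul(-1, Mul(4, Add(-89, -103)))) = Add(19444, Mul(-1, Mul(4, -192))) = Add(19444, Mul(-1, -768)) = Add(19444, 768) = 20212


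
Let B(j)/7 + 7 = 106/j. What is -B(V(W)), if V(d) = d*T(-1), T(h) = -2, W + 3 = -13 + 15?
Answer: -322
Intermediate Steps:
W = -1 (W = -3 + (-13 + 15) = -3 + 2 = -1)
V(d) = -2*d (V(d) = d*(-2) = -2*d)
B(j) = -49 + 742/j (B(j) = -49 + 7*(106/j) = -49 + 742/j)
-B(V(W)) = -(-49 + 742/((-2*(-1)))) = -(-49 + 742/2) = -(-49 + 742*(1/2)) = -(-49 + 371) = -1*322 = -322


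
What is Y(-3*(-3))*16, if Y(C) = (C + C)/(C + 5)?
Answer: 144/7 ≈ 20.571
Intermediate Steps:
Y(C) = 2*C/(5 + C) (Y(C) = (2*C)/(5 + C) = 2*C/(5 + C))
Y(-3*(-3))*16 = (2*(-3*(-3))/(5 - 3*(-3)))*16 = (2*9/(5 + 9))*16 = (2*9/14)*16 = (2*9*(1/14))*16 = (9/7)*16 = 144/7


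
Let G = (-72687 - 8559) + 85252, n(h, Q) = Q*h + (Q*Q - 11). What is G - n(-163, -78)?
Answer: -14781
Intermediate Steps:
n(h, Q) = -11 + Q² + Q*h (n(h, Q) = Q*h + (Q² - 11) = Q*h + (-11 + Q²) = -11 + Q² + Q*h)
G = 4006 (G = -81246 + 85252 = 4006)
G - n(-163, -78) = 4006 - (-11 + (-78)² - 78*(-163)) = 4006 - (-11 + 6084 + 12714) = 4006 - 1*18787 = 4006 - 18787 = -14781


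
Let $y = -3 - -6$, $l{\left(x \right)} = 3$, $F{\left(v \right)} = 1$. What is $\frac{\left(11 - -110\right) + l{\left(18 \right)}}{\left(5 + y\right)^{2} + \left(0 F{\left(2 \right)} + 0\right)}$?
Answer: $\frac{31}{16} \approx 1.9375$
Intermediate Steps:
$y = 3$ ($y = -3 + 6 = 3$)
$\frac{\left(11 - -110\right) + l{\left(18 \right)}}{\left(5 + y\right)^{2} + \left(0 F{\left(2 \right)} + 0\right)} = \frac{\left(11 - -110\right) + 3}{\left(5 + 3\right)^{2} + \left(0 \cdot 1 + 0\right)} = \frac{\left(11 + 110\right) + 3}{8^{2} + \left(0 + 0\right)} = \frac{121 + 3}{64 + 0} = \frac{124}{64} = 124 \cdot \frac{1}{64} = \frac{31}{16}$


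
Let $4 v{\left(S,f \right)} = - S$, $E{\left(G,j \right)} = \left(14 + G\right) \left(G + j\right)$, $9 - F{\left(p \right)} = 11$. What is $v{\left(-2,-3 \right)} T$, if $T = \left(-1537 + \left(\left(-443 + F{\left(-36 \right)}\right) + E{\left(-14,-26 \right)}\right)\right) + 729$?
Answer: $- \frac{1253}{2} \approx -626.5$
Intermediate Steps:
$F{\left(p \right)} = -2$ ($F{\left(p \right)} = 9 - 11 = -2$)
$v{\left(S,f \right)} = - \frac{S}{4}$ ($v{\left(S,f \right)} = \frac{\left(-1\right) S}{4} = - \frac{S}{4}$)
$T = -1253$ ($T = \left(-1537 + \left(\left(-443 - 2\right) + \left(\left(-14\right)^{2} + 14 \left(-14\right) + 14 \left(-26\right) - -364\right)\right)\right) + 729 = \left(-1537 + \left(-445 + \left(196 - 196 - 364 + 364\right)\right)\right) + 729 = \left(-1537 + \left(-445 + 0\right)\right) + 729 = \left(-1537 - 445\right) + 729 = -1982 + 729 = -1253$)
$v{\left(-2,-3 \right)} T = \left(- \frac{1}{4}\right) \left(-2\right) \left(-1253\right) = \frac{1}{2} \left(-1253\right) = - \frac{1253}{2}$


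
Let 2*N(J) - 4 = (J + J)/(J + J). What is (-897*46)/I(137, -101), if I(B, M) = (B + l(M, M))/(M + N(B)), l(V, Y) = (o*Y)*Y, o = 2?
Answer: 176709/893 ≈ 197.88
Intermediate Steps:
l(V, Y) = 2*Y² (l(V, Y) = (2*Y)*Y = 2*Y²)
N(J) = 5/2 (N(J) = 2 + ((J + J)/(J + J))/2 = 2 + ((2*J)/((2*J)))/2 = 2 + ((2*J)*(1/(2*J)))/2 = 2 + (½)*1 = 2 + ½ = 5/2)
I(B, M) = (B + 2*M²)/(5/2 + M) (I(B, M) = (B + 2*M²)/(M + 5/2) = (B + 2*M²)/(5/2 + M))
(-897*46)/I(137, -101) = (-897*46)/((2*(137 + 2*(-101)²)/(5 + 2*(-101)))) = -41262*(5 - 202)/(2*(137 + 2*10201)) = -41262*(-197/(2*(137 + 20402))) = -41262/(2*(-1/197)*20539) = -41262/(-41078/197) = -41262*(-197/41078) = 176709/893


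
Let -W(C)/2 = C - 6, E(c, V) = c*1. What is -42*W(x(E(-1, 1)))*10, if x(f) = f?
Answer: -5880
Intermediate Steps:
E(c, V) = c
W(C) = 12 - 2*C (W(C) = -2*(C - 6) = -2*(-6 + C) = 12 - 2*C)
-42*W(x(E(-1, 1)))*10 = -42*(12 - 2*(-1))*10 = -42*(12 + 2)*10 = -42*14*10 = -588*10 = -5880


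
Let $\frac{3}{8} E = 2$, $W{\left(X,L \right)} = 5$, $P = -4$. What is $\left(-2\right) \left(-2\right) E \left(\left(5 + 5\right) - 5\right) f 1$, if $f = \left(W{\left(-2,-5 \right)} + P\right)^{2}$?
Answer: $\frac{320}{3} \approx 106.67$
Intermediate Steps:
$E = \frac{16}{3}$ ($E = \frac{8}{3} \cdot 2 = \frac{16}{3} \approx 5.3333$)
$f = 1$ ($f = \left(5 - 4\right)^{2} = 1^{2} = 1$)
$\left(-2\right) \left(-2\right) E \left(\left(5 + 5\right) - 5\right) f 1 = \left(-2\right) \left(-2\right) \frac{16}{3} \left(\left(5 + 5\right) - 5\right) 1 \cdot 1 = 4 \cdot \frac{16}{3} \left(10 - 5\right) 1 \cdot 1 = \frac{64 \cdot 5 \cdot 1 \cdot 1}{3} = \frac{64 \cdot 5 \cdot 1}{3} = \frac{64}{3} \cdot 5 = \frac{320}{3}$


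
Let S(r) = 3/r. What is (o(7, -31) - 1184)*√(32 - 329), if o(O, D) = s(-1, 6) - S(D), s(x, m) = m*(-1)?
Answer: -110661*I*√33/31 ≈ -20506.0*I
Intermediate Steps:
s(x, m) = -m
o(O, D) = -6 - 3/D (o(O, D) = -1*6 - 3/D = -6 - 3/D)
(o(7, -31) - 1184)*√(32 - 329) = ((-6 - 3/(-31)) - 1184)*√(32 - 329) = ((-6 - 3*(-1/31)) - 1184)*√(-297) = ((-6 + 3/31) - 1184)*(3*I*√33) = (-183/31 - 1184)*(3*I*√33) = -110661*I*√33/31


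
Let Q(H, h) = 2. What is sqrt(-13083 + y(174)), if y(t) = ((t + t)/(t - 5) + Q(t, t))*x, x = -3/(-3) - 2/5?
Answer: 7*I*sqrt(1127865)/65 ≈ 114.37*I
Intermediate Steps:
x = 3/5 (x = -3*(-1/3) - 2*1/5 = 1 - 2/5 = 3/5 ≈ 0.60000)
y(t) = 6/5 + 6*t/(5*(-5 + t)) (y(t) = ((t + t)/(t - 5) + 2)*(3/5) = ((2*t)/(-5 + t) + 2)*(3/5) = (2*t/(-5 + t) + 2)*(3/5) = (2 + 2*t/(-5 + t))*(3/5) = 6/5 + 6*t/(5*(-5 + t)))
sqrt(-13083 + y(174)) = sqrt(-13083 + 6*(-5 + 2*174)/(5*(-5 + 174))) = sqrt(-13083 + (6/5)*(-5 + 348)/169) = sqrt(-13083 + (6/5)*(1/169)*343) = sqrt(-13083 + 2058/845) = sqrt(-11053077/845) = 7*I*sqrt(1127865)/65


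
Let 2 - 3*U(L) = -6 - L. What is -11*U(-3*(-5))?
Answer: -253/3 ≈ -84.333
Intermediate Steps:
U(L) = 8/3 + L/3 (U(L) = 2/3 - (-6 - L)/3 = 2/3 + (2 + L/3) = 8/3 + L/3)
-11*U(-3*(-5)) = -11*(8/3 + (-3*(-5))/3) = -11*(8/3 + (1/3)*15) = -11*(8/3 + 5) = -11*23/3 = -253/3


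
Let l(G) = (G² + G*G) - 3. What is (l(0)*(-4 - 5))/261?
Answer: 3/29 ≈ 0.10345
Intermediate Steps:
l(G) = -3 + 2*G² (l(G) = (G² + G²) - 3 = 2*G² - 3 = -3 + 2*G²)
(l(0)*(-4 - 5))/261 = ((-3 + 2*0²)*(-4 - 5))/261 = ((-3 + 2*0)*(-9))/261 = ((-3 + 0)*(-9))/261 = (-3*(-9))/261 = (1/261)*27 = 3/29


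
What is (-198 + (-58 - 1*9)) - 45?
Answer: -310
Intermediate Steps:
(-198 + (-58 - 1*9)) - 45 = (-198 + (-58 - 9)) - 45 = (-198 - 67) - 45 = -265 - 45 = -310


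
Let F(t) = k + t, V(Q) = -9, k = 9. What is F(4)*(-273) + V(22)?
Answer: -3558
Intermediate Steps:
F(t) = 9 + t
F(4)*(-273) + V(22) = (9 + 4)*(-273) - 9 = 13*(-273) - 9 = -3549 - 9 = -3558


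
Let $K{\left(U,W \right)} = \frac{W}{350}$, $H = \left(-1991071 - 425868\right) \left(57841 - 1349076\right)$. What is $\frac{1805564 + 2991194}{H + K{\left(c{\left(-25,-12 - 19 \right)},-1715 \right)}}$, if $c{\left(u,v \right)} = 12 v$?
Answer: $\frac{47967580}{31208362296601} \approx 1.537 \cdot 10^{-6}$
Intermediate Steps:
$H = 3120836229665$ ($H = \left(-2416939\right) \left(-1291235\right) = 3120836229665$)
$K{\left(U,W \right)} = \frac{W}{350}$ ($K{\left(U,W \right)} = W \frac{1}{350} = \frac{W}{350}$)
$\frac{1805564 + 2991194}{H + K{\left(c{\left(-25,-12 - 19 \right)},-1715 \right)}} = \frac{1805564 + 2991194}{3120836229665 + \frac{1}{350} \left(-1715\right)} = \frac{4796758}{3120836229665 - \frac{49}{10}} = \frac{4796758}{\frac{31208362296601}{10}} = 4796758 \cdot \frac{10}{31208362296601} = \frac{47967580}{31208362296601}$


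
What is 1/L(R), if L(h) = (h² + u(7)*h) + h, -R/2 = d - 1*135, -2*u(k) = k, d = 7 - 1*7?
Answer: 1/72225 ≈ 1.3846e-5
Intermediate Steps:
d = 0 (d = 7 - 7 = 0)
u(k) = -k/2
R = 270 (R = -2*(0 - 1*135) = -2*(0 - 135) = -2*(-135) = 270)
L(h) = h² - 5*h/2 (L(h) = (h² + (-½*7)*h) + h = (h² - 7*h/2) + h = h² - 5*h/2)
1/L(R) = 1/((½)*270*(-5 + 2*270)) = 1/((½)*270*(-5 + 540)) = 1/((½)*270*535) = 1/72225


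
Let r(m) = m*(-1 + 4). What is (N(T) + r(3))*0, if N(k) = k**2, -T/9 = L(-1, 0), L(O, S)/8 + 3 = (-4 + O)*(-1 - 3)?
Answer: 0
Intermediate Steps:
r(m) = 3*m (r(m) = m*3 = 3*m)
L(O, S) = 104 - 32*O (L(O, S) = -24 + 8*((-4 + O)*(-1 - 3)) = -24 + 8*((-4 + O)*(-4)) = -24 + 8*(16 - 4*O) = -24 + (128 - 32*O) = 104 - 32*O)
T = -1224 (T = -9*(104 - 32*(-1)) = -9*(104 + 32) = -9*136 = -1224)
(N(T) + r(3))*0 = ((-1224)**2 + 3*3)*0 = (1498176 + 9)*0 = 1498185*0 = 0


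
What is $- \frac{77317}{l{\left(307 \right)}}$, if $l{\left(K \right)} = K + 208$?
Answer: $- \frac{77317}{515} \approx -150.13$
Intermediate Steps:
$l{\left(K \right)} = 208 + K$
$- \frac{77317}{l{\left(307 \right)}} = - \frac{77317}{208 + 307} = - \frac{77317}{515}$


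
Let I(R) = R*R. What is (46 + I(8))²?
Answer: 12100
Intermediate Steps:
I(R) = R²
(46 + I(8))² = (46 + 8²)² = (46 + 64)² = 110² = 12100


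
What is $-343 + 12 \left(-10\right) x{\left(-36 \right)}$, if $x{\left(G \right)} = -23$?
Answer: $2417$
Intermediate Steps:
$-343 + 12 \left(-10\right) x{\left(-36 \right)} = -343 + 12 \left(-10\right) \left(-23\right) = -343 - -2760 = -343 + 2760 = 2417$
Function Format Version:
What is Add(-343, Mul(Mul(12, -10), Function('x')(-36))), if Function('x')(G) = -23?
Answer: 2417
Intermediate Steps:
Add(-343, Mul(Mul(12, -10), Function('x')(-36))) = Add(-343, Mul(Mul(12, -10), -23)) = Add(-343, Mul(-120, -23)) = Add(-343, 2760) = 2417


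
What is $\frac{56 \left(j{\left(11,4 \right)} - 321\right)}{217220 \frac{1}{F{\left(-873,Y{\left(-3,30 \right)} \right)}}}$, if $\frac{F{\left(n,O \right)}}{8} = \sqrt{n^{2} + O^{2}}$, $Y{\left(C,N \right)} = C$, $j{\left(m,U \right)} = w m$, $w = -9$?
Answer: $- \frac{28224 \sqrt{84682}}{10861} \approx -756.21$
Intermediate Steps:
$j{\left(m,U \right)} = - 9 m$
$F{\left(n,O \right)} = 8 \sqrt{O^{2} + n^{2}}$ ($F{\left(n,O \right)} = 8 \sqrt{n^{2} + O^{2}} = 8 \sqrt{O^{2} + n^{2}}$)
$\frac{56 \left(j{\left(11,4 \right)} - 321\right)}{217220 \frac{1}{F{\left(-873,Y{\left(-3,30 \right)} \right)}}} = \frac{56 \left(\left(-9\right) 11 - 321\right)}{217220 \frac{1}{8 \sqrt{\left(-3\right)^{2} + \left(-873\right)^{2}}}} = \frac{56 \left(-99 - 321\right)}{217220 \frac{1}{8 \sqrt{9 + 762129}}} = \frac{56 \left(-420\right)}{217220 \frac{1}{8 \sqrt{762138}}} = - \frac{23520}{217220 \frac{1}{8 \cdot 3 \sqrt{84682}}} = - \frac{23520}{217220 \frac{1}{24 \sqrt{84682}}} = - \frac{23520}{217220 \frac{\sqrt{84682}}{2032368}} = - \frac{23520}{\frac{54305}{508092} \sqrt{84682}} = - 23520 \frac{6 \sqrt{84682}}{54305} = - \frac{28224 \sqrt{84682}}{10861}$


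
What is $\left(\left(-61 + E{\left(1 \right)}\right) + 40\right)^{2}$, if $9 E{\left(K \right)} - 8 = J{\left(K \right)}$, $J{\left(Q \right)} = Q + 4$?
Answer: $\frac{30976}{81} \approx 382.42$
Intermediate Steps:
$J{\left(Q \right)} = 4 + Q$
$E{\left(K \right)} = \frac{4}{3} + \frac{K}{9}$ ($E{\left(K \right)} = \frac{8}{9} + \frac{4 + K}{9} = \frac{8}{9} + \left(\frac{4}{9} + \frac{K}{9}\right) = \frac{4}{3} + \frac{K}{9}$)
$\left(\left(-61 + E{\left(1 \right)}\right) + 40\right)^{2} = \left(\left(-61 + \left(\frac{4}{3} + \frac{1}{9} \cdot 1\right)\right) + 40\right)^{2} = \left(\left(-61 + \left(\frac{4}{3} + \frac{1}{9}\right)\right) + 40\right)^{2} = \left(\left(-61 + \frac{13}{9}\right) + 40\right)^{2} = \left(- \frac{536}{9} + 40\right)^{2} = \left(- \frac{176}{9}\right)^{2} = \frac{30976}{81}$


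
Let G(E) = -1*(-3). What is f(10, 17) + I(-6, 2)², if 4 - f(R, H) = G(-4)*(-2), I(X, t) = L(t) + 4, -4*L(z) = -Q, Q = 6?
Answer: 161/4 ≈ 40.250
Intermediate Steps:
L(z) = 3/2 (L(z) = -(-1)*6/4 = -¼*(-6) = 3/2)
G(E) = 3
I(X, t) = 11/2 (I(X, t) = 3/2 + 4 = 11/2)
f(R, H) = 10 (f(R, H) = 4 - 3*(-2) = 4 - 1*(-6) = 4 + 6 = 10)
f(10, 17) + I(-6, 2)² = 10 + (11/2)² = 10 + 121/4 = 161/4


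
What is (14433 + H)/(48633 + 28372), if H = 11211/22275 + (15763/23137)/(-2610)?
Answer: 143814688889957/767273896595250 ≈ 0.18744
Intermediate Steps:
H = 5012251307/9963949050 (H = 11211*(1/22275) + (15763*(1/23137))*(-1/2610) = 3737/7425 + (15763/23137)*(-1/2610) = 3737/7425 - 15763/60387570 = 5012251307/9963949050 ≈ 0.50304)
(14433 + H)/(48633 + 28372) = (14433 + 5012251307/9963949050)/(48633 + 28372) = (143814688889957/9963949050)/77005 = (143814688889957/9963949050)*(1/77005) = 143814688889957/767273896595250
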